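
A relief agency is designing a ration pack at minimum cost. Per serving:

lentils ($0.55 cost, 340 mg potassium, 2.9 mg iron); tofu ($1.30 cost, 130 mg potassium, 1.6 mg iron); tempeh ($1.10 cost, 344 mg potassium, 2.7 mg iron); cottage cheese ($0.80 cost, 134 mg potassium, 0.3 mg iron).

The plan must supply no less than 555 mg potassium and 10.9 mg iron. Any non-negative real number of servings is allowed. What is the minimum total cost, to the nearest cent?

$2.07

A basic optimal solution has at most two foods positive. Try each food alone and each pair with both targets met exactly.
lentils only: max(555/340, 10.9/2.9) = 3.759 servings → $2.07.
tofu only: max(555/130, 10.9/1.6) = 6.812 servings → $8.86.
tempeh only: max(555/344, 10.9/2.7) = 4.037 servings → $4.44.
cottage cheese only: max(555/134, 10.9/0.3) = 36.33 servings → $29.07.
lentils + tofu with both targets exact would need a negative amount; discard.
lentils + tempeh: intersection lies outside the first quadrant.
lentils + cottage cheese with both targets exact would need a negative amount; discard.
tofu + tempeh: intersection lies outside the first quadrant.
tofu + cottage cheese: intersection lies outside the first quadrant.
tempeh + cottage cheese: the both-tight solution has a negative serving — not a feasible corner.
So the least-cost plan costs $2.07.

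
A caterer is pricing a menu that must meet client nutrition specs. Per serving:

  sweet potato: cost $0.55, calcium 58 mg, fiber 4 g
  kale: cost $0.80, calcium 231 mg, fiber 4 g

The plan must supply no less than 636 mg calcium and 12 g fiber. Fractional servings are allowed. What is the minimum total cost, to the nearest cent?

A basic optimal solution has at most two foods positive. Try each food alone and each pair with both targets met exactly.
sweet potato only: max(636/58, 12/4) = 10.97 servings → $6.03.
kale only: max(636/231, 12/4) = 3 servings → $2.40.
sweet potato + kale with both tight: 0.3295 servings and 2.671 servings → $2.32.
So the least-cost plan costs $2.32.

$2.32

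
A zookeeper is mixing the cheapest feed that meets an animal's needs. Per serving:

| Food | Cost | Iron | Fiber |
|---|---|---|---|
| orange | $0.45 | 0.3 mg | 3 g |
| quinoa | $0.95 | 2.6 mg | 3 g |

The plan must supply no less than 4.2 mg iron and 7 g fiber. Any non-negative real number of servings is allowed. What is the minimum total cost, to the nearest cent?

$1.81

Check every corner: each single food scaled to meet both minima, and each pair solved so both constraints bind.
orange only: max(4.2/0.3, 7/3) = 14 servings → $6.30.
quinoa only: max(4.2/2.6, 7/3) = 2.333 servings → $2.22.
orange + quinoa with both tight: 0.8116 servings and 1.522 servings → $1.81.
The minimum over all feasible corners is $1.81.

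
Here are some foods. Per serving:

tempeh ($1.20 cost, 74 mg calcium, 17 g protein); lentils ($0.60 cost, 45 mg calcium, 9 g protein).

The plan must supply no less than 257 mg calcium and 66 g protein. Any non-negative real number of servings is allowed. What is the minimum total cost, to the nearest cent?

Compare the cost at each extreme point of the feasible region.
tempeh only: max(257/74, 66/17) = 3.882 servings → $4.66.
lentils only: max(257/45, 66/9) = 7.333 servings → $4.40.
tempeh + lentils: intersection lies outside the first quadrant.
So the least-cost plan costs $4.40.

$4.40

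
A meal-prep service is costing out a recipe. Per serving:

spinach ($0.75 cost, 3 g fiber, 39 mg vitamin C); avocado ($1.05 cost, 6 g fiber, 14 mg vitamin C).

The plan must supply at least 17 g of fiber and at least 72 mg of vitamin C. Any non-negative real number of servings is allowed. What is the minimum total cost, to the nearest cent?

$3.20

This is a tiny linear program; its minimum lies at a vertex of the feasible set. List the vertices and price them.
spinach only: max(17/3, 72/39) = 5.667 servings → $4.25.
avocado only: max(17/6, 72/14) = 5.143 servings → $5.40.
spinach + avocado with both tight: 1.01 servings and 2.328 servings → $3.20.
Cheapest feasible corner: $3.20.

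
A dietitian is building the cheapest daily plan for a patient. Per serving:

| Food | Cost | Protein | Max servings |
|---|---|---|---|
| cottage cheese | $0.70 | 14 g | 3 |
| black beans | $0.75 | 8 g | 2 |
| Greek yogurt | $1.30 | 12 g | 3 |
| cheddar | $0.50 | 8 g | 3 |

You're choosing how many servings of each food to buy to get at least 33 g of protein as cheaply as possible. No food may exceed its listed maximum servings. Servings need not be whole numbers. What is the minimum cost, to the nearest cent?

Cost per g of protein: cottage cheese $0.0500, cheddar $0.0625, black beans $0.0938, Greek yogurt $0.1083.
Take 2.357 servings of cottage cheese: +33.0 g protein for $1.65 (total $1.65, still need 0.0 g).
Filling from the cheapest source first is optimal under one linear minimum: $1.65.

$1.65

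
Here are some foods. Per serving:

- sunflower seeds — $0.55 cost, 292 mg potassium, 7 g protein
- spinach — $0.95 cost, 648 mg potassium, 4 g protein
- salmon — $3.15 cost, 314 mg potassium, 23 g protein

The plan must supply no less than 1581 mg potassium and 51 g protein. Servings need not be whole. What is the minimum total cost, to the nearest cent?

sunflower seeds only: max(1581/292, 51/7) = 7.286 servings → $4.01.
spinach only: max(1581/648, 51/4) = 12.75 servings → $12.11.
salmon only: max(1581/314, 51/23) = 5.035 servings → $15.86.
sunflower seeds + spinach with both targets exact would need a negative amount; discard.
sunflower seeds + salmon with both tight: 4.504 servings and 0.8466 servings → $5.14.
spinach + salmon with both tight: 1.491 servings and 1.958 servings → $7.58.
Cheapest feasible corner: $4.01.

$4.01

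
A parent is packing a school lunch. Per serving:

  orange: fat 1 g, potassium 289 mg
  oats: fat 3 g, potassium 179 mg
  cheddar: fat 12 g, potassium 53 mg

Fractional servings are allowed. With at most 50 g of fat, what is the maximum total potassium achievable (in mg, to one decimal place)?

Potassium per g fat: orange 289, oats 59.67, cheddar 4.417.
With no serving limits, spend the whole fat allowance on orange: 50 g / 1 g × 289 mg = 14450.0 mg.

14450.0 mg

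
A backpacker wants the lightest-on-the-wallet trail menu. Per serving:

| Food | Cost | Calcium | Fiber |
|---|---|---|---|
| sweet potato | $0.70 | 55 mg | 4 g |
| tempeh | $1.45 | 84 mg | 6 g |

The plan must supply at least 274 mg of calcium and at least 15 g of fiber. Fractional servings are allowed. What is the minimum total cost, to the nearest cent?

$3.49

This is a tiny linear program; its minimum lies at a vertex of the feasible set. List the vertices and price them.
sweet potato only: max(274/55, 15/4) = 4.982 servings → $3.49.
tempeh only: max(274/84, 15/6) = 3.262 servings → $4.73.
sweet potato + tempeh: the both-tight solution has a negative serving — not a feasible corner.
The minimum over all feasible corners is $3.49.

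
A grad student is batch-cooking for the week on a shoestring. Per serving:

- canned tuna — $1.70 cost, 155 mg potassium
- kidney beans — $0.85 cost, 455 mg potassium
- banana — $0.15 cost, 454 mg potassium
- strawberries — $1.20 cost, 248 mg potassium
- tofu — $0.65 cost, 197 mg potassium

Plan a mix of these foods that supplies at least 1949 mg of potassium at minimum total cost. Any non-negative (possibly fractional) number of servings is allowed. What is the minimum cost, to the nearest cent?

$0.64

Cost per mg of potassium: banana $0.0003, kidney beans $0.0019, tofu $0.0033, strawberries $0.0048, canned tuna $0.0110.
With no serving limits, use only banana: 1949 mg / 454 mg = 4.293 servings × $0.15 = $0.64.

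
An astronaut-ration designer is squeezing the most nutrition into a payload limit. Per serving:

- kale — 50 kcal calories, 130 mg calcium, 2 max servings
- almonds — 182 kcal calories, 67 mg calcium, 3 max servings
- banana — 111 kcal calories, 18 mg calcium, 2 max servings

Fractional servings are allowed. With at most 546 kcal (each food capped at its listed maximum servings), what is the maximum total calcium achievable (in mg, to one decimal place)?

424.2 mg

Calcium per kcal: kale 2.6, almonds 0.3681, banana 0.1622.
Take 2 servings of kale: uses 100 kcal, +260.0 mg calcium (running total 260.0 mg).
Take 2.451 servings of almonds: uses 446 kcal, +164.2 mg calcium (running total 424.2 mg).
Filling greedily by calcium-per-kcal is optimal for one linear limit, giving 424.2 mg.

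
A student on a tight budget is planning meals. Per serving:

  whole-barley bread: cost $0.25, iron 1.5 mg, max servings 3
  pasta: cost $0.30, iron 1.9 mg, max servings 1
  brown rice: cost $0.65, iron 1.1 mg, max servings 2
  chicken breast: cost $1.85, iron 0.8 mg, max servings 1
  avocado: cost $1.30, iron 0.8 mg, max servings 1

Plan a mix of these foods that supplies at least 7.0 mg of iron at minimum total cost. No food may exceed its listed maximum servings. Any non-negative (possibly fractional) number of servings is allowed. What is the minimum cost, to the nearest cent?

Cost per mg of iron: pasta $0.1579, whole-barley bread $0.1667, brown rice $0.5909, avocado $1.6250, chicken breast $2.3125.
Take 1 serving of pasta: +1.9 mg iron for $0.30 (total $0.30, still need 5.1 mg).
Take 3 servings of whole-barley bread: +4.5 mg iron for $0.75 (total $1.05, still need 0.6 mg).
Take 0.5455 servings of brown rice: +0.6 mg iron for $0.35 (total $1.40, still need 0.0 mg).
Greedy by cheapest-per-mg is optimal for a single linear constraint, so the minimum cost is $1.40.

$1.40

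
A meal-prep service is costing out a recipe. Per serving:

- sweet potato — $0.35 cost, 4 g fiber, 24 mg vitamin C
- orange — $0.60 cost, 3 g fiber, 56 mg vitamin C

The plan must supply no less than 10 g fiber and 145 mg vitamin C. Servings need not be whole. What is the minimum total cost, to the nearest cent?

$1.63

With two linear requirements the optimum uses one or two foods; enumerate the corners.
sweet potato only: max(10/4, 145/24) = 6.042 servings → $2.11.
orange only: max(10/3, 145/56) = 3.333 servings → $2.00.
sweet potato + orange with both tight: 0.8224 servings and 2.237 servings → $1.63.
The minimum over all feasible corners is $1.63.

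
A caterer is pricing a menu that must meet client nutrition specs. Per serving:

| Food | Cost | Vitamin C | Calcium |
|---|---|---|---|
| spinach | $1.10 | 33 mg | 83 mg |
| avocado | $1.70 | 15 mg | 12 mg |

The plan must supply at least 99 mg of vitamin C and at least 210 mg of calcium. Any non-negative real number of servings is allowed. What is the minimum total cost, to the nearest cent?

$3.30

Two binding constraints pin down two serving amounts, so the optimal mix uses at most two foods. The candidates are each food alone (scaled to the tighter of vitamin C/calcium) and each pair with both constraints tight.
spinach only: max(99/33, 210/83) = 3 servings → $3.30.
avocado only: max(99/15, 210/12) = 17.5 servings → $29.75.
spinach + avocado with both tight: 2.311 servings and 1.516 servings → $5.12.
The minimum over all feasible corners is $3.30.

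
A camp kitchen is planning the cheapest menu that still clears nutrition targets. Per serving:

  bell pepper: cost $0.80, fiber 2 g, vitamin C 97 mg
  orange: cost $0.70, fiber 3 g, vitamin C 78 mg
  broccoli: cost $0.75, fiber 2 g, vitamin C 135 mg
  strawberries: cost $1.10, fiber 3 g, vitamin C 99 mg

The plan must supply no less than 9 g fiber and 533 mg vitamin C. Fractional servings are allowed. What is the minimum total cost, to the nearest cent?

$3.12

bell pepper only: max(9/2, 533/97) = 5.495 servings → $4.40.
orange only: max(9/3, 533/78) = 6.833 servings → $4.78.
broccoli only: max(9/2, 533/135) = 4.5 servings → $3.38.
strawberries only: max(9/3, 533/99) = 5.384 servings → $5.92.
bell pepper + orange: the both-tight solution has a negative serving — not a feasible corner.
bell pepper + broccoli with both tight: 1.961 servings and 2.539 servings → $3.47.
bell pepper + strawberries: the both-tight solution has a negative serving — not a feasible corner.
orange + broccoli with both tight: 0.5984 servings and 3.602 servings → $3.12.
orange + strawberries: the both-tight solution has a negative serving — not a feasible corner.
broccoli + strawberries with both tight: 3.42 servings and 0.7198 servings → $3.36.
Cheapest feasible corner: $3.12.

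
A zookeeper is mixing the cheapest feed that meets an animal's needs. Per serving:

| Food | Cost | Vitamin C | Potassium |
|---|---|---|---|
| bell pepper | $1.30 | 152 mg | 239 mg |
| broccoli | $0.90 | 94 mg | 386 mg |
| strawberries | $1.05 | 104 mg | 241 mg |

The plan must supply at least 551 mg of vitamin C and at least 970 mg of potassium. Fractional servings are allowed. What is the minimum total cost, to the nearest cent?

$4.75

This is a tiny linear program; its minimum lies at a vertex of the feasible set. List the vertices and price them.
bell pepper only: max(551/152, 970/239) = 4.059 servings → $5.28.
broccoli only: max(551/94, 970/386) = 5.862 servings → $5.28.
strawberries only: max(551/104, 970/241) = 5.298 servings → $5.56.
bell pepper + broccoli with both tight: 3.356 servings and 0.435 servings → $4.75.
bell pepper + strawberries with both tight: 2.71 servings and 1.338 servings → $4.93.
broccoli + strawberries with both targets exact would need a negative amount; discard.
The minimum over all feasible corners is $4.75.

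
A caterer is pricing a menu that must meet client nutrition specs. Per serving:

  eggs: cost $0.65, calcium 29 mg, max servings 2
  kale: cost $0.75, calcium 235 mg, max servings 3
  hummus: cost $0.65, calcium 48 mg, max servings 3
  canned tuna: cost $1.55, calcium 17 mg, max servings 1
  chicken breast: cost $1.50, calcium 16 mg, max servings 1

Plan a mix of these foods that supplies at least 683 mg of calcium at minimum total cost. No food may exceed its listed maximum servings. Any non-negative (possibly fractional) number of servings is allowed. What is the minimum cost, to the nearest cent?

Cost per mg of calcium: kale $0.0032, hummus $0.0135, eggs $0.0224, canned tuna $0.0912, chicken breast $0.0938.
Take 2.906 servings of kale: +683.0 mg calcium for $2.18 (total $2.18, still need 0.0 mg).
Filling from the cheapest source first is optimal under one linear minimum: $2.18.

$2.18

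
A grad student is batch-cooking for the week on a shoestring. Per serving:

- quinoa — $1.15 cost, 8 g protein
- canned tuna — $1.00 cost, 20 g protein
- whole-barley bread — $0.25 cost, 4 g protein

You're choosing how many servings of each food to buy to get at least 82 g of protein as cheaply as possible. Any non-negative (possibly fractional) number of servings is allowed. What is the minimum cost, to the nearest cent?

Cost per g of protein: canned tuna $0.0500, whole-barley bread $0.0625, quinoa $0.1437.
With no serving limits, use only canned tuna: 82 g / 20 g = 4.1 servings × $1.00 = $4.10.

$4.10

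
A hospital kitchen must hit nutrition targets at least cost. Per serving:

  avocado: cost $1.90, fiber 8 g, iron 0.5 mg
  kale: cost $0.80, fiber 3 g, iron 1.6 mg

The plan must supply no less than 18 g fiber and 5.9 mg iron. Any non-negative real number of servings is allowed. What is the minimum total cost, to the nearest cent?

Minimising a linear cost over {fiber ≥ 18, iron ≥ 5.9, servings ≥ 0} — the optimum is at a vertex, using one or two foods.
avocado only: max(18/8, 5.9/0.5) = 11.8 servings → $22.42.
kale only: max(18/3, 5.9/1.6) = 6 servings → $4.80.
avocado + kale with both tight: 0.9823 servings and 3.381 servings → $4.57.
So the least-cost plan costs $4.57.

$4.57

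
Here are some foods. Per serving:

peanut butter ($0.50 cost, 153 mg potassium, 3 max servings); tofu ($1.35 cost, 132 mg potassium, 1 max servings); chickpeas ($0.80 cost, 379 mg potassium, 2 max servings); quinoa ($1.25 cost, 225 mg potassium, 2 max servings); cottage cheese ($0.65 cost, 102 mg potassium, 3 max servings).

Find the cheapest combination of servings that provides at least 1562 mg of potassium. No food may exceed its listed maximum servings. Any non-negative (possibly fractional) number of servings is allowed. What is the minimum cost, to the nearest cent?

Cost per mg of potassium: chickpeas $0.0021, peanut butter $0.0033, quinoa $0.0056, cottage cheese $0.0064, tofu $0.0102.
Take 2 servings of chickpeas: +758.0 mg potassium for $1.60 (total $1.60, still need 804.0 mg).
Take 3 servings of peanut butter: +459.0 mg potassium for $1.50 (total $3.10, still need 345.0 mg).
Take 1.533 servings of quinoa: +345.0 mg potassium for $1.92 (total $5.02, still need 0.0 mg).
Greedy by cheapest-per-mg is optimal for a single linear constraint, so the minimum cost is $5.02.

$5.02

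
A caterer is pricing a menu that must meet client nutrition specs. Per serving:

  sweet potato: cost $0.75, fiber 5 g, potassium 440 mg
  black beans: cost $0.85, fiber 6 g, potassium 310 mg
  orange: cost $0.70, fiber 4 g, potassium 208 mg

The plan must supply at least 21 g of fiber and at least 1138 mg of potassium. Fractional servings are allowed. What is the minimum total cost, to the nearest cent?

sweet potato only: max(21/5, 1138/440) = 4.2 servings → $3.15.
black beans only: max(21/6, 1138/310) = 3.671 servings → $3.12.
orange only: max(21/4, 1138/208) = 5.471 servings → $3.83.
sweet potato + black beans with both tight: 0.2917 servings and 3.257 servings → $2.99.
sweet potato + orange with both tight: 0.2556 servings and 4.931 servings → $3.64.
black beans + orange with both targets exact would need a negative amount; discard.
Cheapest feasible corner: $2.99.

$2.99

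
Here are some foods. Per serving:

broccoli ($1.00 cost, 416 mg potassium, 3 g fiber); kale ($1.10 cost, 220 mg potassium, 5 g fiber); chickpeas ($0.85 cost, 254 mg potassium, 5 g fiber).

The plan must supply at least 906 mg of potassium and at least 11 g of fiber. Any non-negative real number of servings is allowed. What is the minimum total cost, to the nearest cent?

This is a tiny linear program; its minimum lies at a vertex of the feasible set. List the vertices and price them.
broccoli only: max(906/416, 11/3) = 3.667 servings → $3.67.
kale only: max(906/220, 11/5) = 4.118 servings → $4.53.
chickpeas only: max(906/254, 11/5) = 3.567 servings → $3.03.
broccoli + kale with both tight: 1.486 servings and 1.308 servings → $2.93.
broccoli + chickpeas with both tight: 1.317 servings and 1.41 servings → $2.52.
kale + chickpeas: intersection lies outside the first quadrant.
So the least-cost plan costs $2.52.

$2.52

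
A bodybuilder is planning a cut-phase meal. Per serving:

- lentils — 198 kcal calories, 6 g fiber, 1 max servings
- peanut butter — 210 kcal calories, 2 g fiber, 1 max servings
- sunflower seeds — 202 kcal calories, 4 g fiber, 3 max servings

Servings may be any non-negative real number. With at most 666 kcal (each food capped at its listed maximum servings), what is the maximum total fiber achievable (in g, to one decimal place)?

Fiber per kcal: lentils 0.0303, sunflower seeds 0.0198, peanut butter 0.009524.
Take 1 serving of lentils: uses 198 kcal, +6.0 g fiber (running total 6.0 g).
Take 2.317 servings of sunflower seeds: uses 468 kcal, +9.3 g fiber (running total 15.3 g).
Filling greedily by fiber-per-kcal is optimal for one linear limit, giving 15.3 g.

15.3 g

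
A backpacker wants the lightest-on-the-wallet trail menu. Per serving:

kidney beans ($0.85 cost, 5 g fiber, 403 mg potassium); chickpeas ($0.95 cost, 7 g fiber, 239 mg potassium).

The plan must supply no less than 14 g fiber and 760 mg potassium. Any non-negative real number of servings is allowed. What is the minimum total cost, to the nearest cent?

$2.11

Two binding constraints pin down two serving amounts, so the optimal mix uses at most two foods. The candidates are each food alone (scaled to the tighter of fiber/potassium) and each pair with both constraints tight.
kidney beans only: max(14/5, 760/403) = 2.8 servings → $2.38.
chickpeas only: max(14/7, 760/239) = 3.18 servings → $3.02.
kidney beans + chickpeas with both tight: 1.214 servings and 1.133 servings → $2.11.
So the least-cost plan costs $2.11.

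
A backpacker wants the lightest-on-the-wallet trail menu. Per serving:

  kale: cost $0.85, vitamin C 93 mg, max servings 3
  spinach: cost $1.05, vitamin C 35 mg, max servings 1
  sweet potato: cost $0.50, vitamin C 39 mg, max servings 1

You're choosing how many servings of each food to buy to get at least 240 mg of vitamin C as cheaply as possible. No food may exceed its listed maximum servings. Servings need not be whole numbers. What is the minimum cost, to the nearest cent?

Cost per mg of vitamin C: kale $0.0091, sweet potato $0.0128, spinach $0.0300.
Take 2.581 servings of kale: +240.0 mg vitamin C for $2.19 (total $2.19, still need 0.0 mg).
Filling from the cheapest source first is optimal under one linear minimum: $2.19.

$2.19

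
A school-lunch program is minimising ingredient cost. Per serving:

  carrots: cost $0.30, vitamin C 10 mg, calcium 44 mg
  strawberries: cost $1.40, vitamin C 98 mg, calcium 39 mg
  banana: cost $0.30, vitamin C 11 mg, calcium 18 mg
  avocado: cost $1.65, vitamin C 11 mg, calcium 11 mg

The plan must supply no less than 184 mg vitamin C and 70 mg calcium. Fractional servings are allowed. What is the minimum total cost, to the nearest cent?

carrots only: max(184/10, 70/44) = 18.4 servings → $5.52.
strawberries only: max(184/98, 70/39) = 1.878 servings → $2.63.
banana only: max(184/11, 70/18) = 16.73 servings → $5.02.
avocado only: max(184/11, 70/11) = 16.73 servings → $27.60.
carrots + strawberries with both targets exact would need a negative amount; discard.
carrots + banana: intersection lies outside the first quadrant.
carrots + avocado with both targets exact would need a negative amount; discard.
strawberries + banana: the both-tight solution has a negative serving — not a feasible corner.
strawberries + avocado: intersection lies outside the first quadrant.
banana + avocado: the both-tight solution has a negative serving — not a feasible corner.
The minimum over all feasible corners is $2.63.

$2.63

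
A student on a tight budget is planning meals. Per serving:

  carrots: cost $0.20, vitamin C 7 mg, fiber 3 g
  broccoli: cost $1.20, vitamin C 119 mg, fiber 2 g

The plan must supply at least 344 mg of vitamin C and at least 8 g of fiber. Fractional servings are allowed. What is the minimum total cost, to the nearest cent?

$3.57

This is a tiny linear program; its minimum lies at a vertex of the feasible set. List the vertices and price them.
carrots only: max(344/7, 8/3) = 49.14 servings → $9.83.
broccoli only: max(344/119, 8/2) = 4 servings → $4.80.
carrots + broccoli with both tight: 0.7697 servings and 2.845 servings → $3.57.
Cheapest feasible corner: $3.57.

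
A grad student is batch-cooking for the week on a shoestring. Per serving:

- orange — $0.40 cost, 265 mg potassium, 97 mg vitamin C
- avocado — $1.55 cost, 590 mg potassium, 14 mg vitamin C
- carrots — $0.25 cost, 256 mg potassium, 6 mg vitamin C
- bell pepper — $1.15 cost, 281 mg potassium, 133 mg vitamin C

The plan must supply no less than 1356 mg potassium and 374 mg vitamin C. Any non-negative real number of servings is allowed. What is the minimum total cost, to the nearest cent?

$1.86

This is a tiny linear program; its minimum lies at a vertex of the feasible set. List the vertices and price them.
orange only: max(1356/265, 374/97) = 5.117 servings → $2.05.
avocado only: max(1356/590, 374/14) = 26.71 servings → $41.41.
carrots only: max(1356/256, 374/6) = 62.33 servings → $15.58.
bell pepper only: max(1356/281, 374/133) = 4.826 servings → $5.55.
orange + avocado with both tight: 3.768 servings and 0.6058 servings → $2.45.
orange + carrots with both tight: 3.769 servings and 1.395 servings → $1.86.
orange + bell pepper: intersection lies outside the first quadrant.
avocado + carrots: intersection lies outside the first quadrant.
avocado + bell pepper with both tight: 1.01 servings and 2.706 servings → $4.68.
carrots + bell pepper with both tight: 2.325 servings and 2.707 servings → $3.69.
Cheapest feasible corner: $1.86.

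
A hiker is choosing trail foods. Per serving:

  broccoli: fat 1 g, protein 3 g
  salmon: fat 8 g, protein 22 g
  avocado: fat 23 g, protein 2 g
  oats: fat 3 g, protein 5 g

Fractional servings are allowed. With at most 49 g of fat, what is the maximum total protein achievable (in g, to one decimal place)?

Protein per g fat: broccoli 3, salmon 2.75, oats 1.667, avocado 0.08696.
With no serving limits, spend the whole fat allowance on broccoli: 49 g / 1 g × 3 g = 147.0 g.

147.0 g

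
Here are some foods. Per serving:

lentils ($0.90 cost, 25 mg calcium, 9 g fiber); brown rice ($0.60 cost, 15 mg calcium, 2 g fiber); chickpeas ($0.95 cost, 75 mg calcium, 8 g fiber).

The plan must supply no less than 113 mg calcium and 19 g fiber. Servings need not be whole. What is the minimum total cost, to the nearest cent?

$2.07

lentils only: max(113/25, 19/9) = 4.52 servings → $4.07.
brown rice only: max(113/15, 19/2) = 9.5 servings → $5.70.
chickpeas only: max(113/75, 19/8) = 2.375 servings → $2.26.
lentils + brown rice with both tight: 0.6941 servings and 6.376 servings → $4.45.
lentils + chickpeas with both tight: 1.097 servings and 1.141 servings → $2.07.
brown rice + chickpeas with both targets exact would need a negative amount; discard.
Cheapest feasible corner: $2.07.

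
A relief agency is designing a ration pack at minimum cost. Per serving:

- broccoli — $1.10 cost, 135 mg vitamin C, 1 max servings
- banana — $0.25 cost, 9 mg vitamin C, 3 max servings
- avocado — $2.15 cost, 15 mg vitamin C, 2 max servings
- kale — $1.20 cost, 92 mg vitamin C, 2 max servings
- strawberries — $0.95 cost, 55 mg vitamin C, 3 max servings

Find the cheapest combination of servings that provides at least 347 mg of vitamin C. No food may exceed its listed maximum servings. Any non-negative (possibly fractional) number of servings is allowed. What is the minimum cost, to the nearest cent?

Cost per mg of vitamin C: broccoli $0.0081, kale $0.0130, strawberries $0.0173, banana $0.0278, avocado $0.1433.
Take 1 serving of broccoli: +135.0 mg vitamin C for $1.10 (total $1.10, still need 212.0 mg).
Take 2 servings of kale: +184.0 mg vitamin C for $2.40 (total $3.50, still need 28.0 mg).
Take 0.5091 servings of strawberries: +28.0 mg vitamin C for $0.48 (total $3.98, still need 0.0 mg).
Greedy by cheapest-per-mg is optimal for a single linear constraint, so the minimum cost is $3.98.

$3.98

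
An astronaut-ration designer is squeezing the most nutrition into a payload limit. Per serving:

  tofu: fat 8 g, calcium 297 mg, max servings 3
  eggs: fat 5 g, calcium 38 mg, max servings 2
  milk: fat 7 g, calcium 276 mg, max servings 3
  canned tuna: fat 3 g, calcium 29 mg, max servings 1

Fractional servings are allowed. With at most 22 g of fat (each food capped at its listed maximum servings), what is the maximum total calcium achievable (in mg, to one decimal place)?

Calcium per g fat: milk 39.43, tofu 37.12, canned tuna 9.667, eggs 7.6.
Take 3 servings of milk: uses 21 g fat, +828.0 mg calcium (running total 828.0 mg).
Take 0.125 servings of tofu: uses 1 g fat, +37.1 mg calcium (running total 865.1 mg).
Greedy by best ratio exhausts the fat allowance optimally: 865.1 mg.

865.1 mg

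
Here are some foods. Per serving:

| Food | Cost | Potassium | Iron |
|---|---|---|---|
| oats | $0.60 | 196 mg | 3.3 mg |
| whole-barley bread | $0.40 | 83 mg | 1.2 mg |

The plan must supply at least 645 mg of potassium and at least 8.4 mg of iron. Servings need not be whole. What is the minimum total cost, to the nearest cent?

The cheapest plan sits at a corner of the feasible region — with two constraints it uses at most two foods.
oats only: max(645/196, 8.4/3.3) = 3.291 servings → $1.97.
whole-barley bread only: max(645/83, 8.4/1.2) = 7.771 servings → $3.11.
oats + whole-barley bread: intersection lies outside the first quadrant.
The minimum over all feasible corners is $1.97.

$1.97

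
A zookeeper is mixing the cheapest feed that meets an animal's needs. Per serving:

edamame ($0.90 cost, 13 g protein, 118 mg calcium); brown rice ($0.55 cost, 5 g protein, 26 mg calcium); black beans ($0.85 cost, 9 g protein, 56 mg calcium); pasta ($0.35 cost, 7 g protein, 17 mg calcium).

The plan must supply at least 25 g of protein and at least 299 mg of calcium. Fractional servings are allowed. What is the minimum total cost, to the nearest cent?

$2.28

Check every corner: each single food scaled to meet both minima, and each pair solved so both constraints bind.
edamame only: max(25/13, 299/118) = 2.534 servings → $2.28.
brown rice only: max(25/5, 299/26) = 11.5 servings → $6.33.
black beans only: max(25/9, 299/56) = 5.339 servings → $4.54.
pasta only: max(25/7, 299/17) = 17.59 servings → $6.16.
edamame + brown rice with both targets exact would need a negative amount; discard.
edamame + black beans: intersection lies outside the first quadrant.
edamame + pasta: intersection lies outside the first quadrant.
brown rice + black beans: the both-tight solution has a negative serving — not a feasible corner.
brown rice + pasta: intersection lies outside the first quadrant.
black beans + pasta with both targets exact would need a negative amount; discard.
The minimum over all feasible corners is $2.28.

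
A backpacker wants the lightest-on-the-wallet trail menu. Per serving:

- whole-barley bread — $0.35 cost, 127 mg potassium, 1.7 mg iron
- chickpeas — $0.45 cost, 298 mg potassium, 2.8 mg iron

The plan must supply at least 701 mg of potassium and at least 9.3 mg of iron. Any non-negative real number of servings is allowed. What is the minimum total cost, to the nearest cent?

$1.49

This is a tiny linear program; its minimum lies at a vertex of the feasible set. List the vertices and price them.
whole-barley bread only: max(701/127, 9.3/1.7) = 5.52 servings → $1.93.
chickpeas only: max(701/298, 9.3/2.8) = 3.321 servings → $1.49.
whole-barley bread + chickpeas with both tight: 5.355 servings and 0.0702 servings → $1.91.
So the least-cost plan costs $1.49.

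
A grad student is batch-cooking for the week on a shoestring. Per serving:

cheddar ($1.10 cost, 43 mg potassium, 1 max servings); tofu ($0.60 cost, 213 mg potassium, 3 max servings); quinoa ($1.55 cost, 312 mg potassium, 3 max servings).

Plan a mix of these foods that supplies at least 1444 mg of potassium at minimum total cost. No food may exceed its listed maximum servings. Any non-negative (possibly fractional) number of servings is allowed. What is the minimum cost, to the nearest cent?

Cost per mg of potassium: tofu $0.0028, quinoa $0.0050, cheddar $0.0256.
Take 3 servings of tofu: +639.0 mg potassium for $1.80 (total $1.80, still need 805.0 mg).
Take 2.58 servings of quinoa: +805.0 mg potassium for $4.00 (total $5.80, still need 0.0 mg).
Greedy by cheapest-per-mg is optimal for a single linear constraint, so the minimum cost is $5.80.

$5.80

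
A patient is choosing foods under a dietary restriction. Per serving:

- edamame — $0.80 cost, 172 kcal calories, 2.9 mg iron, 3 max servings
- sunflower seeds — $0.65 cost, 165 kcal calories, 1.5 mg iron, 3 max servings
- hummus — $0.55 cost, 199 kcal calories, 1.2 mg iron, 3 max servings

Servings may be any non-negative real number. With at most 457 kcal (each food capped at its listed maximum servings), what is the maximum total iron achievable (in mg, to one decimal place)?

7.7 mg

Iron per kcal: edamame 0.01686, sunflower seeds 0.009091, hummus 0.00603.
Take 2.657 servings of edamame: uses 457 kcal, +7.7 mg iron (running total 7.7 mg).
Filling greedily by iron-per-kcal is optimal for one linear limit, giving 7.7 mg.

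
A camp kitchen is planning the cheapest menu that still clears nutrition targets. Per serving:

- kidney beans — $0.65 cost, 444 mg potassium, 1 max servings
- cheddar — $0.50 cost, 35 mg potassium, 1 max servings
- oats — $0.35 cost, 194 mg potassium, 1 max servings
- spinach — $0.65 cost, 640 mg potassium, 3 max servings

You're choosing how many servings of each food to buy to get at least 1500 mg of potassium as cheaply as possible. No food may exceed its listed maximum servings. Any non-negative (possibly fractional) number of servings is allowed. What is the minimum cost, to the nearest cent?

$1.52

Cost per mg of potassium: spinach $0.0010, kidney beans $0.0015, oats $0.0018, cheddar $0.0143.
Take 2.344 servings of spinach: +1500.0 mg potassium for $1.52 (total $1.52, still need 0.0 mg).
Greedy by cheapest-per-mg is optimal for a single linear constraint, so the minimum cost is $1.52.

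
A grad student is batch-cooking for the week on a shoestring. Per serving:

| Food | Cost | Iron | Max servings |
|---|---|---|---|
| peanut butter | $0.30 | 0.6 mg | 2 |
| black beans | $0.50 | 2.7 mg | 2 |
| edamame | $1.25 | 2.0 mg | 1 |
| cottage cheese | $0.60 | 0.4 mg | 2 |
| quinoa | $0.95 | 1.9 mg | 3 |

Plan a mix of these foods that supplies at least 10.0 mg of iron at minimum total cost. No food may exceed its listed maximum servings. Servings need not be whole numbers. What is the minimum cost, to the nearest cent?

Cost per mg of iron: black beans $0.1852, peanut butter $0.5000, quinoa $0.5000, edamame $0.6250, cottage cheese $1.5000.
Take 2 servings of black beans: +5.4 mg iron for $1.00 (total $1.00, still need 4.6 mg).
Take 2 servings of peanut butter: +1.2 mg iron for $0.60 (total $1.60, still need 3.4 mg).
Take 1.789 servings of quinoa: +3.4 mg iron for $1.70 (total $3.30, still need 0.0 mg).
Greedy by cheapest-per-mg is optimal for a single linear constraint, so the minimum cost is $3.30.

$3.30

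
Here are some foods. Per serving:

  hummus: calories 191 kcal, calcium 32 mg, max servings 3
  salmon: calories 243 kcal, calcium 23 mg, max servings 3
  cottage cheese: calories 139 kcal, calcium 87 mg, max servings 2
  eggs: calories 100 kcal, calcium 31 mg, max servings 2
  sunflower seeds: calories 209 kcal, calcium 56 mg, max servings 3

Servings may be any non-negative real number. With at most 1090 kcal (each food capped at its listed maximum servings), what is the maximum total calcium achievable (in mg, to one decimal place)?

400.0 mg

Calcium per kcal: cottage cheese 0.6259, eggs 0.31, sunflower seeds 0.2679, hummus 0.1675, salmon 0.09465.
Take 2 servings of cottage cheese: uses 278 kcal, +174.0 mg calcium (running total 174.0 mg).
Take 2 servings of eggs: uses 200 kcal, +62.0 mg calcium (running total 236.0 mg).
Take 2.928 servings of sunflower seeds: uses 612 kcal, +164.0 mg calcium (running total 400.0 mg).
Filling greedily by calcium-per-kcal is optimal for one linear limit, giving 400.0 mg.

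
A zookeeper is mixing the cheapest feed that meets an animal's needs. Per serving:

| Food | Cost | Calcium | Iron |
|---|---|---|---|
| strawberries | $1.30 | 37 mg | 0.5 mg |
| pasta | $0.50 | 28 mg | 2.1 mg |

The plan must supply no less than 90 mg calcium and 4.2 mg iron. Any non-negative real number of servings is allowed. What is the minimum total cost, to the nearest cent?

$1.61

Two binding constraints pin down two serving amounts, so the optimal mix uses at most two foods. The candidates are each food alone (scaled to the tighter of calcium/iron) and each pair with both constraints tight.
strawberries only: max(90/37, 4.2/0.5) = 8.4 servings → $10.92.
pasta only: max(90/28, 4.2/2.1) = 3.214 servings → $1.61.
strawberries + pasta with both tight: 1.121 servings and 1.733 servings → $2.32.
Cheapest feasible corner: $1.61.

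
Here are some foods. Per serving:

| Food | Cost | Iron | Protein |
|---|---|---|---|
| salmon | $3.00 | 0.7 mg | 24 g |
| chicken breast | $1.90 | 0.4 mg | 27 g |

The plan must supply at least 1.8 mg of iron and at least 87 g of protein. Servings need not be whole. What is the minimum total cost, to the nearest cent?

$8.07

At the optimum either one food covers both requirements or two foods hit both targets exactly; no other combination can be cheaper.
salmon only: max(1.8/0.7, 87/24) = 3.625 servings → $10.88.
chicken breast only: max(1.8/0.4, 87/27) = 4.5 servings → $8.55.
salmon + chicken breast with both tight: 1.484 servings and 1.903 servings → $8.07.
Cheapest feasible corner: $8.07.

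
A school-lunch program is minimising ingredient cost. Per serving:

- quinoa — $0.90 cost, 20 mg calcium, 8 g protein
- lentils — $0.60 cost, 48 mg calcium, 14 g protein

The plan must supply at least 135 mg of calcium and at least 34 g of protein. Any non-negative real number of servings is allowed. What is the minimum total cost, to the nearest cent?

$1.69

Two binding constraints pin down two serving amounts, so the optimal mix uses at most two foods. The candidates are each food alone (scaled to the tighter of calcium/protein) and each pair with both constraints tight.
quinoa only: max(135/20, 34/8) = 6.75 servings → $6.08.
lentils only: max(135/48, 34/14) = 2.812 servings → $1.69.
quinoa + lentils: the both-tight solution has a negative serving — not a feasible corner.
Cheapest feasible corner: $1.69.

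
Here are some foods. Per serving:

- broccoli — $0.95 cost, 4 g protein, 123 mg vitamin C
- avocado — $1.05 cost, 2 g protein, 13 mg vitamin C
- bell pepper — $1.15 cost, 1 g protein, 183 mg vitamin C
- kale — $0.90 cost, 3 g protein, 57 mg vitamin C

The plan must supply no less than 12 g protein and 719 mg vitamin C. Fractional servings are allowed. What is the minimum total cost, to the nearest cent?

$4.95

broccoli only: max(12/4, 719/123) = 5.846 servings → $5.55.
avocado only: max(12/2, 719/13) = 55.31 servings → $58.07.
bell pepper only: max(12/1, 719/183) = 12 servings → $13.80.
kale only: max(12/3, 719/57) = 12.61 servings → $11.35.
broccoli + avocado: the both-tight solution has a negative serving — not a feasible corner.
broccoli + bell pepper with both tight: 2.425 servings and 2.299 servings → $4.95.
broccoli + kale: the both-tight solution has a negative serving — not a feasible corner.
avocado + bell pepper with both tight: 4.184 servings and 3.632 servings → $8.57.
avocado + kale: intersection lies outside the first quadrant.
bell pepper + kale with both tight: 2.994 servings and 3.002 servings → $6.14.
Cheapest feasible corner: $4.95.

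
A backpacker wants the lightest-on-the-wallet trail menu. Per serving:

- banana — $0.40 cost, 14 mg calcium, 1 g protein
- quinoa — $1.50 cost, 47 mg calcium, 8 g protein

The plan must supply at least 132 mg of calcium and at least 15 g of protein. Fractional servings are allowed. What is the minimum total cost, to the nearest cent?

Check every corner: each single food scaled to meet both minima, and each pair solved so both constraints bind.
banana only: max(132/14, 15/1) = 15 servings → $6.00.
quinoa only: max(132/47, 15/8) = 2.809 servings → $4.21.
banana + quinoa with both tight: 5.4 servings and 1.2 servings → $3.96.
The minimum over all feasible corners is $3.96.

$3.96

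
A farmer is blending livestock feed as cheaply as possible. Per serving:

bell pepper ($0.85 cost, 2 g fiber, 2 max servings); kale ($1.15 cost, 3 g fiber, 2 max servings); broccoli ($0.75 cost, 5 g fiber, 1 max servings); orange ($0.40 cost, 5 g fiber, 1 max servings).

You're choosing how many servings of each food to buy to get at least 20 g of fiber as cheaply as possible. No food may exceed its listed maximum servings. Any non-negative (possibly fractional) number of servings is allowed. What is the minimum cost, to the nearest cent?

$5.15

Cost per g of fiber: orange $0.0800, broccoli $0.1500, kale $0.3833, bell pepper $0.4250.
Take 1 serving of orange: +5.0 g fiber for $0.40 (total $0.40, still need 15.0 g).
Take 1 serving of broccoli: +5.0 g fiber for $0.75 (total $1.15, still need 10.0 g).
Take 2 servings of kale: +6.0 g fiber for $2.30 (total $3.45, still need 4.0 g).
Take 2 servings of bell pepper: +4.0 g fiber for $1.70 (total $5.15, still need 0.0 g).
Greedy by cheapest-per-g is optimal for a single linear constraint, so the minimum cost is $5.15.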